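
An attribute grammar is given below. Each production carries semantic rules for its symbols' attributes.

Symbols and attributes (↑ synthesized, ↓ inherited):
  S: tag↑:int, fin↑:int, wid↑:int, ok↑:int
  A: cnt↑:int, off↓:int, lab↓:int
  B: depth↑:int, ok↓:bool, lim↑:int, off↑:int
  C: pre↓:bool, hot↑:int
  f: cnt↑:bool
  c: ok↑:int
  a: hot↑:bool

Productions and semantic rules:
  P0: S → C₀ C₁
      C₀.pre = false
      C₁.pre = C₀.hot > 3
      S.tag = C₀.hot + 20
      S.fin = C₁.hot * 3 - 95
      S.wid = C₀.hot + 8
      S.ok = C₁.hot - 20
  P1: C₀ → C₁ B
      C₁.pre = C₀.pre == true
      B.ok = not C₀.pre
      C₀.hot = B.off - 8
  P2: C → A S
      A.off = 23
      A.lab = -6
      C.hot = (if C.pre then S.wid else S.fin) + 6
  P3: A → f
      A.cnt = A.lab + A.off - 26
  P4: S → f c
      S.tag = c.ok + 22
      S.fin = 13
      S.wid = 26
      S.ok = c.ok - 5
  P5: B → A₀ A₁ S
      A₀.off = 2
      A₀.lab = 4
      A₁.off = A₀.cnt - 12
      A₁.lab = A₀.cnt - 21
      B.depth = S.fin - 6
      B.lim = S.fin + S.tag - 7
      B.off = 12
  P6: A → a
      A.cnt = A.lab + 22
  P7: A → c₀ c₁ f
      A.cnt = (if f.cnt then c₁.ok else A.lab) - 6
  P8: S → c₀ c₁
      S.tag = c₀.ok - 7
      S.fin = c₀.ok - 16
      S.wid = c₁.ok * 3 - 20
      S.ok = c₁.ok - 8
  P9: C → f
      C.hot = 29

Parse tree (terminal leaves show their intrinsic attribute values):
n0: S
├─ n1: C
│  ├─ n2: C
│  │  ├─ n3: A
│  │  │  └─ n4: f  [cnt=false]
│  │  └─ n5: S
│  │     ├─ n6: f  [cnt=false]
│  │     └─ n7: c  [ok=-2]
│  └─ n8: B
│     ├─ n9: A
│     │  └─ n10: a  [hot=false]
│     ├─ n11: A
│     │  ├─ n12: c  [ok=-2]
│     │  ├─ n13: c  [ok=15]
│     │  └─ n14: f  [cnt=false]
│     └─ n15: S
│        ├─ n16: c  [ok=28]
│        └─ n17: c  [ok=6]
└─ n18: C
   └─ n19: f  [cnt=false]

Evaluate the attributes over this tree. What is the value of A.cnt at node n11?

-1

1. n1.pre = false  [false]
2. n2.pre = false  [C₀.pre == true]
3. n3.off = 23  [23]
4. n3.lab = -6  [-6]
5. n4.cnt = false  [terminal]
6. n3.cnt = -9  [A.lab + A.off - 26]
7. n6.cnt = false  [terminal]
8. n7.ok = -2  [terminal]
9. n5.tag = 20  [c.ok + 22]
10. n5.fin = 13  [13]
11. n5.wid = 26  [26]
12. n5.ok = -7  [c.ok - 5]
13. n2.hot = 19  [(if C.pre then S.wid else S.fin) + 6]
14. n8.ok = true  [not C₀.pre]
15. n9.off = 2  [2]
16. n9.lab = 4  [4]
17. n10.hot = false  [terminal]
18. n9.cnt = 26  [A.lab + 22]
19. n11.off = 14  [A₀.cnt - 12]
20. n11.lab = 5  [A₀.cnt - 21]
21. n12.ok = -2  [terminal]
22. n13.ok = 15  [terminal]
23. n14.cnt = false  [terminal]
24. n11.cnt = -1  [(if f.cnt then c₁.ok else A.lab) - 6]
25. n16.ok = 28  [terminal]
26. n17.ok = 6  [terminal]
27. n15.tag = 21  [c₀.ok - 7]
28. n15.fin = 12  [c₀.ok - 16]
29. n15.wid = -2  [c₁.ok * 3 - 20]
30. n15.ok = -2  [c₁.ok - 8]
31. n8.depth = 6  [S.fin - 6]
32. n8.lim = 26  [S.fin + S.tag - 7]
33. n8.off = 12  [12]
34. n1.hot = 4  [B.off - 8]
35. n18.pre = true  [C₀.hot > 3]
36. n19.cnt = false  [terminal]
37. n18.hot = 29  [29]
38. n0.tag = 24  [C₀.hot + 20]
39. n0.fin = -8  [C₁.hot * 3 - 95]
40. n0.wid = 12  [C₀.hot + 8]
41. n0.ok = 9  [C₁.hot - 20]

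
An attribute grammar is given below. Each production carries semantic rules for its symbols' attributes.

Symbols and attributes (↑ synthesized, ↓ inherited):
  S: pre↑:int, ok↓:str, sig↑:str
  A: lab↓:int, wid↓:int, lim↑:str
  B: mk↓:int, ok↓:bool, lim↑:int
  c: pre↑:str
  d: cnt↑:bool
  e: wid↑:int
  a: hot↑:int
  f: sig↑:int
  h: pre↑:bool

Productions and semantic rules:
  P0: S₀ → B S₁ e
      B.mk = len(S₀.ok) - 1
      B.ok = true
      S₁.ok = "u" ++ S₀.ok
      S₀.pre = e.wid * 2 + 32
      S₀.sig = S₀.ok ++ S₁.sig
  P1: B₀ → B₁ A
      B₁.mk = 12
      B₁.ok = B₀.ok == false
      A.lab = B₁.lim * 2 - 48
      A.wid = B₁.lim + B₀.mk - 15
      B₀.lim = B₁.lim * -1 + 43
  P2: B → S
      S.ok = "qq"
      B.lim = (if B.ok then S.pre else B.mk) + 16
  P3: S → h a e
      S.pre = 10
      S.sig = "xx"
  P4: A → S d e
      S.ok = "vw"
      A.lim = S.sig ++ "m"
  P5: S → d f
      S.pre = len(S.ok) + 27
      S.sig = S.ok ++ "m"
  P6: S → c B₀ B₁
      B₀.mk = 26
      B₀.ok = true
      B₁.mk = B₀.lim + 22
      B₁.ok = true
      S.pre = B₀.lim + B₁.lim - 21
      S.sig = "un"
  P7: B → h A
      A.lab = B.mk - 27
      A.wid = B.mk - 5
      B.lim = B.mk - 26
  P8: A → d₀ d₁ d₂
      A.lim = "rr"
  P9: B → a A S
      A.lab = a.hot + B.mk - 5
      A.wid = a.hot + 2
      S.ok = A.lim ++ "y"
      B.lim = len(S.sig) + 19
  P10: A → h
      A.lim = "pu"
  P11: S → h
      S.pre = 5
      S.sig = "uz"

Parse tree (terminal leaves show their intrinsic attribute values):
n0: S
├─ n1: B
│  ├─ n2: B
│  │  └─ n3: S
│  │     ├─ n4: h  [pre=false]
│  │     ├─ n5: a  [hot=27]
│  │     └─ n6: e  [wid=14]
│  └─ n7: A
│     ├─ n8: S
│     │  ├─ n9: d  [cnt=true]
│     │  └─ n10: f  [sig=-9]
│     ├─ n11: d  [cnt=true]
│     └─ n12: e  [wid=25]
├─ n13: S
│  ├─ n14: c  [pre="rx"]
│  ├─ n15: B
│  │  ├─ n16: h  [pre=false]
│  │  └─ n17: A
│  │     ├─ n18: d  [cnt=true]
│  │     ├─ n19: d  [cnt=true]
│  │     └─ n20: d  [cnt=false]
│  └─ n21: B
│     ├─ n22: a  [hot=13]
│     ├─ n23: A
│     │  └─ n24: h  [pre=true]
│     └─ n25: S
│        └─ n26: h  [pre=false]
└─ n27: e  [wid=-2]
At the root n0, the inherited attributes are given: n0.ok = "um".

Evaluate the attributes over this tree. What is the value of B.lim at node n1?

1. n0.ok = "um"  [given at root]
2. n1.mk = 1  [len(S₀.ok) - 1]
3. n1.ok = true  [true]
4. n2.mk = 12  [12]
5. n2.ok = false  [B₀.ok == false]
6. n3.ok = "qq"  ["qq"]
7. n4.pre = false  [terminal]
8. n5.hot = 27  [terminal]
9. n6.wid = 14  [terminal]
10. n3.pre = 10  [10]
11. n3.sig = "xx"  ["xx"]
12. n2.lim = 28  [(if B.ok then S.pre else B.mk) + 16]
13. n7.lab = 8  [B₁.lim * 2 - 48]
14. n7.wid = 14  [B₁.lim + B₀.mk - 15]
15. n8.ok = "vw"  ["vw"]
16. n9.cnt = true  [terminal]
17. n10.sig = -9  [terminal]
18. n8.pre = 29  [len(S.ok) + 27]
19. n8.sig = "vwm"  [S.ok ++ "m"]
20. n11.cnt = true  [terminal]
21. n12.wid = 25  [terminal]
22. n7.lim = "vwmm"  [S.sig ++ "m"]
23. n1.lim = 15  [B₁.lim * -1 + 43]
24. n13.ok = "uum"  ["u" ++ S₀.ok]
25. n14.pre = "rx"  [terminal]
26. n15.mk = 26  [26]
27. n15.ok = true  [true]
28. n16.pre = false  [terminal]
29. n17.lab = -1  [B.mk - 27]
30. n17.wid = 21  [B.mk - 5]
31. n18.cnt = true  [terminal]
32. n19.cnt = true  [terminal]
33. n20.cnt = false  [terminal]
34. n17.lim = "rr"  ["rr"]
35. n15.lim = 0  [B.mk - 26]
36. n21.mk = 22  [B₀.lim + 22]
37. n21.ok = true  [true]
38. n22.hot = 13  [terminal]
39. n23.lab = 30  [a.hot + B.mk - 5]
40. n23.wid = 15  [a.hot + 2]
41. n24.pre = true  [terminal]
42. n23.lim = "pu"  ["pu"]
43. n25.ok = "puy"  [A.lim ++ "y"]
44. n26.pre = false  [terminal]
45. n25.pre = 5  [5]
46. n25.sig = "uz"  ["uz"]
47. n21.lim = 21  [len(S.sig) + 19]
48. n13.pre = 0  [B₀.lim + B₁.lim - 21]
49. n13.sig = "un"  ["un"]
50. n27.wid = -2  [terminal]
51. n0.pre = 28  [e.wid * 2 + 32]
52. n0.sig = "umun"  [S₀.ok ++ S₁.sig]

15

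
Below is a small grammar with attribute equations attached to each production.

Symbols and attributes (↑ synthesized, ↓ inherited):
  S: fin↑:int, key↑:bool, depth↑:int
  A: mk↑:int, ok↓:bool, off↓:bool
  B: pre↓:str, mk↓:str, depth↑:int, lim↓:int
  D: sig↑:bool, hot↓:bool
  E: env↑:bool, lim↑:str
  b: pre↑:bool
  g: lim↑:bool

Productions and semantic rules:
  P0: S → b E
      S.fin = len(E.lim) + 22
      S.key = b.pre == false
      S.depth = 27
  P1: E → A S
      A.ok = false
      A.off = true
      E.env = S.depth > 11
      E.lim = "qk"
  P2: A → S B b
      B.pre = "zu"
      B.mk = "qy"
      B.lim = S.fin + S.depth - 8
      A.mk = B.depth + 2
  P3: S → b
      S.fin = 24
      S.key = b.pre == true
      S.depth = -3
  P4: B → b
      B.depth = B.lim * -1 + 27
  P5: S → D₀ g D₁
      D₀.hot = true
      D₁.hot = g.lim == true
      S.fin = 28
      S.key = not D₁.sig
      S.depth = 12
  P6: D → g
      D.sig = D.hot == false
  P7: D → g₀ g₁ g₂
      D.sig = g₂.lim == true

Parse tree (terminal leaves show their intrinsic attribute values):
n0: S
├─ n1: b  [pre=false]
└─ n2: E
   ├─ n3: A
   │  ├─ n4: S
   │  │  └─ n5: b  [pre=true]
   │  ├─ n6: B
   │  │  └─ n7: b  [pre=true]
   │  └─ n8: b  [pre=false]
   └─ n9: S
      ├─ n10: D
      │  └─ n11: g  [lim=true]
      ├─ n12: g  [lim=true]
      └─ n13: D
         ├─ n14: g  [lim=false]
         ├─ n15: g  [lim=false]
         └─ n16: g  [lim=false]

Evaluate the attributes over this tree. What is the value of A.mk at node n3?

1. n1.pre = false  [terminal]
2. n3.ok = false  [false]
3. n3.off = true  [true]
4. n5.pre = true  [terminal]
5. n4.fin = 24  [24]
6. n4.key = true  [b.pre == true]
7. n4.depth = -3  [-3]
8. n6.pre = "zu"  ["zu"]
9. n6.mk = "qy"  ["qy"]
10. n6.lim = 13  [S.fin + S.depth - 8]
11. n7.pre = true  [terminal]
12. n6.depth = 14  [B.lim * -1 + 27]
13. n8.pre = false  [terminal]
14. n3.mk = 16  [B.depth + 2]
15. n10.hot = true  [true]
16. n11.lim = true  [terminal]
17. n10.sig = false  [D.hot == false]
18. n12.lim = true  [terminal]
19. n13.hot = true  [g.lim == true]
20. n14.lim = false  [terminal]
21. n15.lim = false  [terminal]
22. n16.lim = false  [terminal]
23. n13.sig = false  [g₂.lim == true]
24. n9.fin = 28  [28]
25. n9.key = true  [not D₁.sig]
26. n9.depth = 12  [12]
27. n2.env = true  [S.depth > 11]
28. n2.lim = "qk"  ["qk"]
29. n0.fin = 24  [len(E.lim) + 22]
30. n0.key = true  [b.pre == false]
31. n0.depth = 27  [27]

16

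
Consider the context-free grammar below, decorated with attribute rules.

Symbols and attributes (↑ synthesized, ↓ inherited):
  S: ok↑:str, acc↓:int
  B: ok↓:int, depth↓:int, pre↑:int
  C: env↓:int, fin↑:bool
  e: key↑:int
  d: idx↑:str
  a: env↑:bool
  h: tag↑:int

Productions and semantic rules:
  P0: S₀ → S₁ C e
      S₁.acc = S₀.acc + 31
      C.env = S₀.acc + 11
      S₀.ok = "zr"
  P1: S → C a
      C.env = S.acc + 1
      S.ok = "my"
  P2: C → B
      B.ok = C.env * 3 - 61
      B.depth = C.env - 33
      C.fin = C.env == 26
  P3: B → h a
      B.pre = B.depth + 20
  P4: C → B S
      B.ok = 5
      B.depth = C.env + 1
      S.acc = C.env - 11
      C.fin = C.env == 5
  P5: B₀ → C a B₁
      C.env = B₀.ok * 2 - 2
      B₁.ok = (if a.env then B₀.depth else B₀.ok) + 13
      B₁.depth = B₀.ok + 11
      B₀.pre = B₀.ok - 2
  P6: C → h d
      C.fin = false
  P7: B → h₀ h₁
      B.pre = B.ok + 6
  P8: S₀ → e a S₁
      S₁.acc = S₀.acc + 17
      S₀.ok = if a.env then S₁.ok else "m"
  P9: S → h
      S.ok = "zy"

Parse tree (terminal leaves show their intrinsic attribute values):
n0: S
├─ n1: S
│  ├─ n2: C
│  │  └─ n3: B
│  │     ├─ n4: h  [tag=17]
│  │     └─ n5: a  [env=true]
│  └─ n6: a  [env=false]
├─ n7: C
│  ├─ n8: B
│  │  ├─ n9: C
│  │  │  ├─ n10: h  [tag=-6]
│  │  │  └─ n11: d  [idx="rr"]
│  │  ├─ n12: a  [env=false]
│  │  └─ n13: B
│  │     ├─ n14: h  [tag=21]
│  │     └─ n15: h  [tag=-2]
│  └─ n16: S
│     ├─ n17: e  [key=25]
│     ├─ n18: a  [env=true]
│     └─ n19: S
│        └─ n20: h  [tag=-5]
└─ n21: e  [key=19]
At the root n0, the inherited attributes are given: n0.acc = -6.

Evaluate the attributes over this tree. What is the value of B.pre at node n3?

13

1. n0.acc = -6  [given at root]
2. n1.acc = 25  [S₀.acc + 31]
3. n2.env = 26  [S.acc + 1]
4. n3.ok = 17  [C.env * 3 - 61]
5. n3.depth = -7  [C.env - 33]
6. n4.tag = 17  [terminal]
7. n5.env = true  [terminal]
8. n3.pre = 13  [B.depth + 20]
9. n2.fin = true  [C.env == 26]
10. n6.env = false  [terminal]
11. n1.ok = "my"  ["my"]
12. n7.env = 5  [S₀.acc + 11]
13. n8.ok = 5  [5]
14. n8.depth = 6  [C.env + 1]
15. n9.env = 8  [B₀.ok * 2 - 2]
16. n10.tag = -6  [terminal]
17. n11.idx = "rr"  [terminal]
18. n9.fin = false  [false]
19. n12.env = false  [terminal]
20. n13.ok = 18  [(if a.env then B₀.depth else B₀.ok) + 13]
21. n13.depth = 16  [B₀.ok + 11]
22. n14.tag = 21  [terminal]
23. n15.tag = -2  [terminal]
24. n13.pre = 24  [B.ok + 6]
25. n8.pre = 3  [B₀.ok - 2]
26. n16.acc = -6  [C.env - 11]
27. n17.key = 25  [terminal]
28. n18.env = true  [terminal]
29. n19.acc = 11  [S₀.acc + 17]
30. n20.tag = -5  [terminal]
31. n19.ok = "zy"  ["zy"]
32. n16.ok = "zy"  [if a.env then S₁.ok else "m"]
33. n7.fin = true  [C.env == 5]
34. n21.key = 19  [terminal]
35. n0.ok = "zr"  ["zr"]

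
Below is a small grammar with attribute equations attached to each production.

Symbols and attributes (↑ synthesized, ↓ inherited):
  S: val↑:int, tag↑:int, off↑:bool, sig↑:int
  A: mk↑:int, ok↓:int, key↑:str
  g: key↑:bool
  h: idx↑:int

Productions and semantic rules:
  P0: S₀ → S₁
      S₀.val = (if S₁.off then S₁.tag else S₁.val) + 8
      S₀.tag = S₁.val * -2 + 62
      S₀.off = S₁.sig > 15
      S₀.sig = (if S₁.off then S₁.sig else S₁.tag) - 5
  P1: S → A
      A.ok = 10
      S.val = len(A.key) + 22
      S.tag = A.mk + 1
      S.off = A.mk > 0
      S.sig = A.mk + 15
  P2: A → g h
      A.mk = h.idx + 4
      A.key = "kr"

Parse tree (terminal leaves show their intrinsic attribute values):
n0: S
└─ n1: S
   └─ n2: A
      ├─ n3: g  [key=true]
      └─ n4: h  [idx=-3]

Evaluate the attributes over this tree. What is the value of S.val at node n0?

1. n2.ok = 10  [10]
2. n3.key = true  [terminal]
3. n4.idx = -3  [terminal]
4. n2.mk = 1  [h.idx + 4]
5. n2.key = "kr"  ["kr"]
6. n1.val = 24  [len(A.key) + 22]
7. n1.tag = 2  [A.mk + 1]
8. n1.off = true  [A.mk > 0]
9. n1.sig = 16  [A.mk + 15]
10. n0.val = 10  [(if S₁.off then S₁.tag else S₁.val) + 8]
11. n0.tag = 14  [S₁.val * -2 + 62]
12. n0.off = true  [S₁.sig > 15]
13. n0.sig = 11  [(if S₁.off then S₁.sig else S₁.tag) - 5]

10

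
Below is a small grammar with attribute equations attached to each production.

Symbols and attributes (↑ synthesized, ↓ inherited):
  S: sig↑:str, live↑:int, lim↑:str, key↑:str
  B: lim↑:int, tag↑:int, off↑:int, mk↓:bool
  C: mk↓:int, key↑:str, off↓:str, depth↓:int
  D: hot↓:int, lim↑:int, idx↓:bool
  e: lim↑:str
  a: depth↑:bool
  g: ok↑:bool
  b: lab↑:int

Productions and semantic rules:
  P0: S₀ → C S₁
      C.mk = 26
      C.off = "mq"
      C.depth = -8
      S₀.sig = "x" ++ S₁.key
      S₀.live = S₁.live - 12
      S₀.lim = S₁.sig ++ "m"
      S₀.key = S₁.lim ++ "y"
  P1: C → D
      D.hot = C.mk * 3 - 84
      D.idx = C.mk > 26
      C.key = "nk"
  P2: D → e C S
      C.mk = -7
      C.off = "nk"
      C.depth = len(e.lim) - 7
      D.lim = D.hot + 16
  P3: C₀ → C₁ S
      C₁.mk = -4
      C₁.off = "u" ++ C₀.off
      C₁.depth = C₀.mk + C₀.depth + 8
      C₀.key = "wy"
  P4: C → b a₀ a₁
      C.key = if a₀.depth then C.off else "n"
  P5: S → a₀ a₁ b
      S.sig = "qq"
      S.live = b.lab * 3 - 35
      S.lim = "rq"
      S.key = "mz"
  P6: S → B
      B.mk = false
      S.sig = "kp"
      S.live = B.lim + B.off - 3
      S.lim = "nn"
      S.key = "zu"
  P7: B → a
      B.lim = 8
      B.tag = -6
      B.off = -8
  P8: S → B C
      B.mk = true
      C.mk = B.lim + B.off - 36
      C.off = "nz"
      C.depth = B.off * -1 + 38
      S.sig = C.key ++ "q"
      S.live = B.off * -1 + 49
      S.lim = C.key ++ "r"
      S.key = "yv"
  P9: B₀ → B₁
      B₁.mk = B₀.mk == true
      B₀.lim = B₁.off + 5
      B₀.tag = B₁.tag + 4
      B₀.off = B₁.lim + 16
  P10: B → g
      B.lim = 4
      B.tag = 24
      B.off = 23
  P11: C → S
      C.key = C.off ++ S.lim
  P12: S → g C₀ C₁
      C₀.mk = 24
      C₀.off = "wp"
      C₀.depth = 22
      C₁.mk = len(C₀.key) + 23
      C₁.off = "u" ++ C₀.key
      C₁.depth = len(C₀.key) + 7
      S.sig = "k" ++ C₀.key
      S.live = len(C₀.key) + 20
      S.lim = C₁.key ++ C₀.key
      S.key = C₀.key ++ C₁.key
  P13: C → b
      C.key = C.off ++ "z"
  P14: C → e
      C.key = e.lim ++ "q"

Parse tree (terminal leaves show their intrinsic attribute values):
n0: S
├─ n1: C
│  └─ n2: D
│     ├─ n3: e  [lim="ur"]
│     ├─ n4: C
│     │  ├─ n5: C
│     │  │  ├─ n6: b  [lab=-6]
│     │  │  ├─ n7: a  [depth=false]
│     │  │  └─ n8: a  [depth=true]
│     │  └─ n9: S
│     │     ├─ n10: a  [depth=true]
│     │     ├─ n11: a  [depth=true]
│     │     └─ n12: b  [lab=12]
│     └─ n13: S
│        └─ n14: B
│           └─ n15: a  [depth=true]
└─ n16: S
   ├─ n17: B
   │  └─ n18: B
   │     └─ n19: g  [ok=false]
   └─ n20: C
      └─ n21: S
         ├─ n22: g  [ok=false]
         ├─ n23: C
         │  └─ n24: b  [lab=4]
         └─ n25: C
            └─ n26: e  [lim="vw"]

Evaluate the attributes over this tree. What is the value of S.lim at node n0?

1. n1.mk = 26  [26]
2. n1.off = "mq"  ["mq"]
3. n1.depth = -8  [-8]
4. n2.hot = -6  [C.mk * 3 - 84]
5. n2.idx = false  [C.mk > 26]
6. n3.lim = "ur"  [terminal]
7. n4.mk = -7  [-7]
8. n4.off = "nk"  ["nk"]
9. n4.depth = -5  [len(e.lim) - 7]
10. n5.mk = -4  [-4]
11. n5.off = "unk"  ["u" ++ C₀.off]
12. n5.depth = -4  [C₀.mk + C₀.depth + 8]
13. n6.lab = -6  [terminal]
14. n7.depth = false  [terminal]
15. n8.depth = true  [terminal]
16. n5.key = "n"  [if a₀.depth then C.off else "n"]
17. n10.depth = true  [terminal]
18. n11.depth = true  [terminal]
19. n12.lab = 12  [terminal]
20. n9.sig = "qq"  ["qq"]
21. n9.live = 1  [b.lab * 3 - 35]
22. n9.lim = "rq"  ["rq"]
23. n9.key = "mz"  ["mz"]
24. n4.key = "wy"  ["wy"]
25. n14.mk = false  [false]
26. n15.depth = true  [terminal]
27. n14.lim = 8  [8]
28. n14.tag = -6  [-6]
29. n14.off = -8  [-8]
30. n13.sig = "kp"  ["kp"]
31. n13.live = -3  [B.lim + B.off - 3]
32. n13.lim = "nn"  ["nn"]
33. n13.key = "zu"  ["zu"]
34. n2.lim = 10  [D.hot + 16]
35. n1.key = "nk"  ["nk"]
36. n17.mk = true  [true]
37. n18.mk = true  [B₀.mk == true]
38. n19.ok = false  [terminal]
39. n18.lim = 4  [4]
40. n18.tag = 24  [24]
41. n18.off = 23  [23]
42. n17.lim = 28  [B₁.off + 5]
43. n17.tag = 28  [B₁.tag + 4]
44. n17.off = 20  [B₁.lim + 16]
45. n20.mk = 12  [B.lim + B.off - 36]
46. n20.off = "nz"  ["nz"]
47. n20.depth = 18  [B.off * -1 + 38]
48. n22.ok = false  [terminal]
49. n23.mk = 24  [24]
50. n23.off = "wp"  ["wp"]
51. n23.depth = 22  [22]
52. n24.lab = 4  [terminal]
53. n23.key = "wpz"  [C.off ++ "z"]
54. n25.mk = 26  [len(C₀.key) + 23]
55. n25.off = "uwpz"  ["u" ++ C₀.key]
56. n25.depth = 10  [len(C₀.key) + 7]
57. n26.lim = "vw"  [terminal]
58. n25.key = "vwq"  [e.lim ++ "q"]
59. n21.sig = "kwpz"  ["k" ++ C₀.key]
60. n21.live = 23  [len(C₀.key) + 20]
61. n21.lim = "vwqwpz"  [C₁.key ++ C₀.key]
62. n21.key = "wpzvwq"  [C₀.key ++ C₁.key]
63. n20.key = "nzvwqwpz"  [C.off ++ S.lim]
64. n16.sig = "nzvwqwpzq"  [C.key ++ "q"]
65. n16.live = 29  [B.off * -1 + 49]
66. n16.lim = "nzvwqwpzr"  [C.key ++ "r"]
67. n16.key = "yv"  ["yv"]
68. n0.sig = "xyv"  ["x" ++ S₁.key]
69. n0.live = 17  [S₁.live - 12]
70. n0.lim = "nzvwqwpzqm"  [S₁.sig ++ "m"]
71. n0.key = "nzvwqwpzry"  [S₁.lim ++ "y"]

"nzvwqwpzqm"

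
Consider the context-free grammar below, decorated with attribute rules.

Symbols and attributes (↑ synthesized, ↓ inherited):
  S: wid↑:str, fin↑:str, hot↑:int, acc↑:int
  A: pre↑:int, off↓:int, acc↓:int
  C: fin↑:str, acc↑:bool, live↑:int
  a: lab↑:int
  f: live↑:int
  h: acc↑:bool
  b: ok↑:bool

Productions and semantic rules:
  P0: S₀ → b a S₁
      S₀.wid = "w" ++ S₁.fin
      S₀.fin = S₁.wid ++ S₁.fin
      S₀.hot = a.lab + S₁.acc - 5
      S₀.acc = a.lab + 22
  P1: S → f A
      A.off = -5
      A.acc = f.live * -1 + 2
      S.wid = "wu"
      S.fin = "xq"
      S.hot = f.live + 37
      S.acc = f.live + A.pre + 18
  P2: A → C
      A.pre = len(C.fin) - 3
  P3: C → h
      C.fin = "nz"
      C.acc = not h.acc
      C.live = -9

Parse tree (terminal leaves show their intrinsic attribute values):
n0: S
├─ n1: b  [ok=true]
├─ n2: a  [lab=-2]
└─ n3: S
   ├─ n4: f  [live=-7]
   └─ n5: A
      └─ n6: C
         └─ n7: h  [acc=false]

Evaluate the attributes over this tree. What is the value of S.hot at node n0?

3

1. n1.ok = true  [terminal]
2. n2.lab = -2  [terminal]
3. n4.live = -7  [terminal]
4. n5.off = -5  [-5]
5. n5.acc = 9  [f.live * -1 + 2]
6. n7.acc = false  [terminal]
7. n6.fin = "nz"  ["nz"]
8. n6.acc = true  [not h.acc]
9. n6.live = -9  [-9]
10. n5.pre = -1  [len(C.fin) - 3]
11. n3.wid = "wu"  ["wu"]
12. n3.fin = "xq"  ["xq"]
13. n3.hot = 30  [f.live + 37]
14. n3.acc = 10  [f.live + A.pre + 18]
15. n0.wid = "wxq"  ["w" ++ S₁.fin]
16. n0.fin = "wuxq"  [S₁.wid ++ S₁.fin]
17. n0.hot = 3  [a.lab + S₁.acc - 5]
18. n0.acc = 20  [a.lab + 22]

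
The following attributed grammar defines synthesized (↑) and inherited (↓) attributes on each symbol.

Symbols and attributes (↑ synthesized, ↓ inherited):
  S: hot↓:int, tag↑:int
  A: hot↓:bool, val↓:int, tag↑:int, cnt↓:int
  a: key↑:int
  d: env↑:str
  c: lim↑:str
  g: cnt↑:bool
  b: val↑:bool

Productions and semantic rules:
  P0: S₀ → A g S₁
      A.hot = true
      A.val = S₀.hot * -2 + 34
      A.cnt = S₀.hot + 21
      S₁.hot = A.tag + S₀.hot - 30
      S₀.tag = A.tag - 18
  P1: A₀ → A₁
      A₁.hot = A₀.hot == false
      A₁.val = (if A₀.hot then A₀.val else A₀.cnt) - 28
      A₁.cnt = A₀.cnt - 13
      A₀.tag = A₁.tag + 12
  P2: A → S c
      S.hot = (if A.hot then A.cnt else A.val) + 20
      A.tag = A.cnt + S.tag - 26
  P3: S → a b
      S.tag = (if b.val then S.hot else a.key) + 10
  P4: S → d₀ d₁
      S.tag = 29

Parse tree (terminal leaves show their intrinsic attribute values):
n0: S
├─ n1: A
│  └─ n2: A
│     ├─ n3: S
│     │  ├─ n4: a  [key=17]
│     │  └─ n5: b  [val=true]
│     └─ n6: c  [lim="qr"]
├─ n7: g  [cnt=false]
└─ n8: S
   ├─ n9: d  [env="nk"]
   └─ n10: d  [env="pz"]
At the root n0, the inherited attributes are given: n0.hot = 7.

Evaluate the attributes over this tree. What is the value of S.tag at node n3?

1. n0.hot = 7  [given at root]
2. n1.hot = true  [true]
3. n1.val = 20  [S₀.hot * -2 + 34]
4. n1.cnt = 28  [S₀.hot + 21]
5. n2.hot = false  [A₀.hot == false]
6. n2.val = -8  [(if A₀.hot then A₀.val else A₀.cnt) - 28]
7. n2.cnt = 15  [A₀.cnt - 13]
8. n3.hot = 12  [(if A.hot then A.cnt else A.val) + 20]
9. n4.key = 17  [terminal]
10. n5.val = true  [terminal]
11. n3.tag = 22  [(if b.val then S.hot else a.key) + 10]
12. n6.lim = "qr"  [terminal]
13. n2.tag = 11  [A.cnt + S.tag - 26]
14. n1.tag = 23  [A₁.tag + 12]
15. n7.cnt = false  [terminal]
16. n8.hot = 0  [A.tag + S₀.hot - 30]
17. n9.env = "nk"  [terminal]
18. n10.env = "pz"  [terminal]
19. n8.tag = 29  [29]
20. n0.tag = 5  [A.tag - 18]

22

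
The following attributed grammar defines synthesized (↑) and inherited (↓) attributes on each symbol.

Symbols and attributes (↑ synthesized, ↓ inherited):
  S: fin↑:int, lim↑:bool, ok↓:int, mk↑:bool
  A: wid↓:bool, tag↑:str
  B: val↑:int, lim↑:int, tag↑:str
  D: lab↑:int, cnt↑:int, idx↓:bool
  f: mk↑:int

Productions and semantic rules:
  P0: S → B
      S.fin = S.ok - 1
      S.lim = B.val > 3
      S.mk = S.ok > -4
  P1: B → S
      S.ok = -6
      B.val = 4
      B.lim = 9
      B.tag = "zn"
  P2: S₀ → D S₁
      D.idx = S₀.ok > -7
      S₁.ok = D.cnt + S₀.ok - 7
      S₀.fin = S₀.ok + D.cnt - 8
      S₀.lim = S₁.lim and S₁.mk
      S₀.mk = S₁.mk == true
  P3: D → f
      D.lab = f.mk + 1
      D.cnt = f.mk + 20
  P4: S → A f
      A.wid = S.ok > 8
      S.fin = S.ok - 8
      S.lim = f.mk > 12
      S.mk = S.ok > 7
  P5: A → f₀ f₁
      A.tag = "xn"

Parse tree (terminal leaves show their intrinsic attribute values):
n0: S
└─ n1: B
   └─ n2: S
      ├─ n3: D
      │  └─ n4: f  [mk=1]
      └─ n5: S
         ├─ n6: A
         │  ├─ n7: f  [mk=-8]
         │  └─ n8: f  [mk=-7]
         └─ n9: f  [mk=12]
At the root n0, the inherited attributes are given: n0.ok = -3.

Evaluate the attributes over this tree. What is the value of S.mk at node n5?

1. n0.ok = -3  [given at root]
2. n2.ok = -6  [-6]
3. n3.idx = true  [S₀.ok > -7]
4. n4.mk = 1  [terminal]
5. n3.lab = 2  [f.mk + 1]
6. n3.cnt = 21  [f.mk + 20]
7. n5.ok = 8  [D.cnt + S₀.ok - 7]
8. n6.wid = false  [S.ok > 8]
9. n7.mk = -8  [terminal]
10. n8.mk = -7  [terminal]
11. n6.tag = "xn"  ["xn"]
12. n9.mk = 12  [terminal]
13. n5.fin = 0  [S.ok - 8]
14. n5.lim = false  [f.mk > 12]
15. n5.mk = true  [S.ok > 7]
16. n2.fin = 7  [S₀.ok + D.cnt - 8]
17. n2.lim = false  [S₁.lim and S₁.mk]
18. n2.mk = true  [S₁.mk == true]
19. n1.val = 4  [4]
20. n1.lim = 9  [9]
21. n1.tag = "zn"  ["zn"]
22. n0.fin = -4  [S.ok - 1]
23. n0.lim = true  [B.val > 3]
24. n0.mk = true  [S.ok > -4]

true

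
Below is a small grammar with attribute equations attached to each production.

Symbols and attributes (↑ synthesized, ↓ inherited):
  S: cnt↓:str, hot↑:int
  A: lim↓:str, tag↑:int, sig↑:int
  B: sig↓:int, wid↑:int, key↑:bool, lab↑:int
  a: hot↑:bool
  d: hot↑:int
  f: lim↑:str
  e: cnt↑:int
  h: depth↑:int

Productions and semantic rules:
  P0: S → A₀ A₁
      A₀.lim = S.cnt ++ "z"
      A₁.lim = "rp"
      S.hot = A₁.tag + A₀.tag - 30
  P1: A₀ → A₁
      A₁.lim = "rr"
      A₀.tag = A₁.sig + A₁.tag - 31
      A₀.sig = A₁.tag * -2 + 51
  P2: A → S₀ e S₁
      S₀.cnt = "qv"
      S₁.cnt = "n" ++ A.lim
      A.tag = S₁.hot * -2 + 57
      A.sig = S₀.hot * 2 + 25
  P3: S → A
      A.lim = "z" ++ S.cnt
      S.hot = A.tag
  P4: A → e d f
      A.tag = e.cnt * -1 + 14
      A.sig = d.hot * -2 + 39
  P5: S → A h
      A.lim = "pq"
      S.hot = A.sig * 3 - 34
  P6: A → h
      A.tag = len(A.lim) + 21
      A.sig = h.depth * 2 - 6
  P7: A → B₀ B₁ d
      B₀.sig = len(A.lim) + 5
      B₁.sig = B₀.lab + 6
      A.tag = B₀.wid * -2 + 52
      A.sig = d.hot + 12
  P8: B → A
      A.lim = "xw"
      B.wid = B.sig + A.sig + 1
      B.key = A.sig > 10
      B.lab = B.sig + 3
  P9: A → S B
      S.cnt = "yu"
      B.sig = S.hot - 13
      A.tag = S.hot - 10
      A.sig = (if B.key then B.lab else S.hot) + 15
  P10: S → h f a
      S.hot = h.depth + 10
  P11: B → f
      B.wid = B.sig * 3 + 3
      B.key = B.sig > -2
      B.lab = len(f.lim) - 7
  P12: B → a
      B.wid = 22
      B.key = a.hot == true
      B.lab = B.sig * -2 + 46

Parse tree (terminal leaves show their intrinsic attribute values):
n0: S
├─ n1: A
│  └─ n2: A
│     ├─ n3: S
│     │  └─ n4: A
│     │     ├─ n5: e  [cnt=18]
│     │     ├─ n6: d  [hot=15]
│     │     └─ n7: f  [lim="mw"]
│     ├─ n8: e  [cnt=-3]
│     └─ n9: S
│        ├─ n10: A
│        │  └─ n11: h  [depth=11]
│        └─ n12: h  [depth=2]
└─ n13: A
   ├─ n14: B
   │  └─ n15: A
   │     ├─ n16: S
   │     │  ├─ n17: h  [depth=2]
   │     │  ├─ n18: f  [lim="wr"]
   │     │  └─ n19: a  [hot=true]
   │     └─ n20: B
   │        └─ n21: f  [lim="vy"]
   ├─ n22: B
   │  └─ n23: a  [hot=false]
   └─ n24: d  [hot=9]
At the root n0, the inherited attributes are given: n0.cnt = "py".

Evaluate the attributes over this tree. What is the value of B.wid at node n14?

18

1. n0.cnt = "py"  [given at root]
2. n1.lim = "pyz"  [S.cnt ++ "z"]
3. n2.lim = "rr"  ["rr"]
4. n3.cnt = "qv"  ["qv"]
5. n4.lim = "zqv"  ["z" ++ S.cnt]
6. n5.cnt = 18  [terminal]
7. n6.hot = 15  [terminal]
8. n7.lim = "mw"  [terminal]
9. n4.tag = -4  [e.cnt * -1 + 14]
10. n4.sig = 9  [d.hot * -2 + 39]
11. n3.hot = -4  [A.tag]
12. n8.cnt = -3  [terminal]
13. n9.cnt = "nrr"  ["n" ++ A.lim]
14. n10.lim = "pq"  ["pq"]
15. n11.depth = 11  [terminal]
16. n10.tag = 23  [len(A.lim) + 21]
17. n10.sig = 16  [h.depth * 2 - 6]
18. n12.depth = 2  [terminal]
19. n9.hot = 14  [A.sig * 3 - 34]
20. n2.tag = 29  [S₁.hot * -2 + 57]
21. n2.sig = 17  [S₀.hot * 2 + 25]
22. n1.tag = 15  [A₁.sig + A₁.tag - 31]
23. n1.sig = -7  [A₁.tag * -2 + 51]
24. n13.lim = "rp"  ["rp"]
25. n14.sig = 7  [len(A.lim) + 5]
26. n15.lim = "xw"  ["xw"]
27. n16.cnt = "yu"  ["yu"]
28. n17.depth = 2  [terminal]
29. n18.lim = "wr"  [terminal]
30. n19.hot = true  [terminal]
31. n16.hot = 12  [h.depth + 10]
32. n20.sig = -1  [S.hot - 13]
33. n21.lim = "vy"  [terminal]
34. n20.wid = 0  [B.sig * 3 + 3]
35. n20.key = true  [B.sig > -2]
36. n20.lab = -5  [len(f.lim) - 7]
37. n15.tag = 2  [S.hot - 10]
38. n15.sig = 10  [(if B.key then B.lab else S.hot) + 15]
39. n14.wid = 18  [B.sig + A.sig + 1]
40. n14.key = false  [A.sig > 10]
41. n14.lab = 10  [B.sig + 3]
42. n22.sig = 16  [B₀.lab + 6]
43. n23.hot = false  [terminal]
44. n22.wid = 22  [22]
45. n22.key = false  [a.hot == true]
46. n22.lab = 14  [B.sig * -2 + 46]
47. n24.hot = 9  [terminal]
48. n13.tag = 16  [B₀.wid * -2 + 52]
49. n13.sig = 21  [d.hot + 12]
50. n0.hot = 1  [A₁.tag + A₀.tag - 30]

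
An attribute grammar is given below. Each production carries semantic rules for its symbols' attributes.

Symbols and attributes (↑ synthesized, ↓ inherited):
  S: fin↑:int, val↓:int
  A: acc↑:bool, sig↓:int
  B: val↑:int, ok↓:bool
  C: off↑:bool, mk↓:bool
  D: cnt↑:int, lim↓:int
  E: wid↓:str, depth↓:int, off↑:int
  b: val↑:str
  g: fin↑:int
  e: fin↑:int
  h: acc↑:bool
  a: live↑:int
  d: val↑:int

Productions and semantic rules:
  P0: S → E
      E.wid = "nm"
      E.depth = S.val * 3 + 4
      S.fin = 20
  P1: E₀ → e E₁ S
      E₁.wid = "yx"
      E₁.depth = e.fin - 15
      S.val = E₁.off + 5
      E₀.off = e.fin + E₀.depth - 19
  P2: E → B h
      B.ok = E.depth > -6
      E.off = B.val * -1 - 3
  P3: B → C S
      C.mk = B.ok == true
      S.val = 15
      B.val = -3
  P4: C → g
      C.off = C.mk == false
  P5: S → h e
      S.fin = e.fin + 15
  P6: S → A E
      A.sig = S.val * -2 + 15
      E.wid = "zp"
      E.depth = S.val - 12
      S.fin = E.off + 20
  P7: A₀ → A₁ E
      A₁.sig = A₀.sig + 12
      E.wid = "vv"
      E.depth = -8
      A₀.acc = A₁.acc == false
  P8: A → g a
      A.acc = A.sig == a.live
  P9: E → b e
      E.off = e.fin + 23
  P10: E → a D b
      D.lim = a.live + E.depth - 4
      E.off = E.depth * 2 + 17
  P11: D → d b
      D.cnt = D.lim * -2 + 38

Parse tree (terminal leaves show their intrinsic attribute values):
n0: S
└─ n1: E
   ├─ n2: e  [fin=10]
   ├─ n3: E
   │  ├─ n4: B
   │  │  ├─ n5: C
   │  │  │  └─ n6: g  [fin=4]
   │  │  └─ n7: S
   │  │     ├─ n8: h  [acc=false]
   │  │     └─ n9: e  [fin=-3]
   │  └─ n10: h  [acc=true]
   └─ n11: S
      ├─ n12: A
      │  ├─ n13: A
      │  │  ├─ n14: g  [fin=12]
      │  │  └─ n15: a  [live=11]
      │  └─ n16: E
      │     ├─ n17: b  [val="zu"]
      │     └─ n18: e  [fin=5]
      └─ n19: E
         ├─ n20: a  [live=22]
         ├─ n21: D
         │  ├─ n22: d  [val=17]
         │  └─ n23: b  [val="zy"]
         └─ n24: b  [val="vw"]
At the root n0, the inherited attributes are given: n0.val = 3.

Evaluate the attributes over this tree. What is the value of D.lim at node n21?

1. n0.val = 3  [given at root]
2. n1.wid = "nm"  ["nm"]
3. n1.depth = 13  [S.val * 3 + 4]
4. n2.fin = 10  [terminal]
5. n3.wid = "yx"  ["yx"]
6. n3.depth = -5  [e.fin - 15]
7. n4.ok = true  [E.depth > -6]
8. n5.mk = true  [B.ok == true]
9. n6.fin = 4  [terminal]
10. n5.off = false  [C.mk == false]
11. n7.val = 15  [15]
12. n8.acc = false  [terminal]
13. n9.fin = -3  [terminal]
14. n7.fin = 12  [e.fin + 15]
15. n4.val = -3  [-3]
16. n10.acc = true  [terminal]
17. n3.off = 0  [B.val * -1 - 3]
18. n11.val = 5  [E₁.off + 5]
19. n12.sig = 5  [S.val * -2 + 15]
20. n13.sig = 17  [A₀.sig + 12]
21. n14.fin = 12  [terminal]
22. n15.live = 11  [terminal]
23. n13.acc = false  [A.sig == a.live]
24. n16.wid = "vv"  ["vv"]
25. n16.depth = -8  [-8]
26. n17.val = "zu"  [terminal]
27. n18.fin = 5  [terminal]
28. n16.off = 28  [e.fin + 23]
29. n12.acc = true  [A₁.acc == false]
30. n19.wid = "zp"  ["zp"]
31. n19.depth = -7  [S.val - 12]
32. n20.live = 22  [terminal]
33. n21.lim = 11  [a.live + E.depth - 4]
34. n22.val = 17  [terminal]
35. n23.val = "zy"  [terminal]
36. n21.cnt = 16  [D.lim * -2 + 38]
37. n24.val = "vw"  [terminal]
38. n19.off = 3  [E.depth * 2 + 17]
39. n11.fin = 23  [E.off + 20]
40. n1.off = 4  [e.fin + E₀.depth - 19]
41. n0.fin = 20  [20]

11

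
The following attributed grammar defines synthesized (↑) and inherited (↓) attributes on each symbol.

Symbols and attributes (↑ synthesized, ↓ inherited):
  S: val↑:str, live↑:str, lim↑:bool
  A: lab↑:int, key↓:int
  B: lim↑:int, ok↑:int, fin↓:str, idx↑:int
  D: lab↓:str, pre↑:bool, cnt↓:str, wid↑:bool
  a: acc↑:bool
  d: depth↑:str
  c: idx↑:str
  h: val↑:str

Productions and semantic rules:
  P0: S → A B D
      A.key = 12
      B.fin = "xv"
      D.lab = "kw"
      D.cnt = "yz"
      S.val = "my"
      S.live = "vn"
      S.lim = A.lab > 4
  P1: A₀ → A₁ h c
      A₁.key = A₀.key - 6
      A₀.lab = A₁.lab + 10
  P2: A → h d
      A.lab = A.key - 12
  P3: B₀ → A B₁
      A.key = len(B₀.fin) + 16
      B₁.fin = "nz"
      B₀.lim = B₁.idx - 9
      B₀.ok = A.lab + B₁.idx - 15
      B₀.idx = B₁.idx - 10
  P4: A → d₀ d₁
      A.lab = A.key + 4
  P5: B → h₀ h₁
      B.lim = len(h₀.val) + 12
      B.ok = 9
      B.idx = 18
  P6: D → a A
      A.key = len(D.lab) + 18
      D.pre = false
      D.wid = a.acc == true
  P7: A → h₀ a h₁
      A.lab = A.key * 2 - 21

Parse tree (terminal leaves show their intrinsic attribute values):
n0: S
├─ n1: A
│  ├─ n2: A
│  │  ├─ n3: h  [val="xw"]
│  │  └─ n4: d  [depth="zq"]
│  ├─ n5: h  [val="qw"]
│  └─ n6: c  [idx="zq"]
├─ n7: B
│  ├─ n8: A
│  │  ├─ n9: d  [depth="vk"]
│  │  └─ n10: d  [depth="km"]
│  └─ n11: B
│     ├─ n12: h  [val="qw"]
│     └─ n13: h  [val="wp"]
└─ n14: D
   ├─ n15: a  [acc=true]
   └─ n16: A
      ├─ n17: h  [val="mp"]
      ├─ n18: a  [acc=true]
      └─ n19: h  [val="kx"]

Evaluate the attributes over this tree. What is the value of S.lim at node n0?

false

1. n1.key = 12  [12]
2. n2.key = 6  [A₀.key - 6]
3. n3.val = "xw"  [terminal]
4. n4.depth = "zq"  [terminal]
5. n2.lab = -6  [A.key - 12]
6. n5.val = "qw"  [terminal]
7. n6.idx = "zq"  [terminal]
8. n1.lab = 4  [A₁.lab + 10]
9. n7.fin = "xv"  ["xv"]
10. n8.key = 18  [len(B₀.fin) + 16]
11. n9.depth = "vk"  [terminal]
12. n10.depth = "km"  [terminal]
13. n8.lab = 22  [A.key + 4]
14. n11.fin = "nz"  ["nz"]
15. n12.val = "qw"  [terminal]
16. n13.val = "wp"  [terminal]
17. n11.lim = 14  [len(h₀.val) + 12]
18. n11.ok = 9  [9]
19. n11.idx = 18  [18]
20. n7.lim = 9  [B₁.idx - 9]
21. n7.ok = 25  [A.lab + B₁.idx - 15]
22. n7.idx = 8  [B₁.idx - 10]
23. n14.lab = "kw"  ["kw"]
24. n14.cnt = "yz"  ["yz"]
25. n15.acc = true  [terminal]
26. n16.key = 20  [len(D.lab) + 18]
27. n17.val = "mp"  [terminal]
28. n18.acc = true  [terminal]
29. n19.val = "kx"  [terminal]
30. n16.lab = 19  [A.key * 2 - 21]
31. n14.pre = false  [false]
32. n14.wid = true  [a.acc == true]
33. n0.val = "my"  ["my"]
34. n0.live = "vn"  ["vn"]
35. n0.lim = false  [A.lab > 4]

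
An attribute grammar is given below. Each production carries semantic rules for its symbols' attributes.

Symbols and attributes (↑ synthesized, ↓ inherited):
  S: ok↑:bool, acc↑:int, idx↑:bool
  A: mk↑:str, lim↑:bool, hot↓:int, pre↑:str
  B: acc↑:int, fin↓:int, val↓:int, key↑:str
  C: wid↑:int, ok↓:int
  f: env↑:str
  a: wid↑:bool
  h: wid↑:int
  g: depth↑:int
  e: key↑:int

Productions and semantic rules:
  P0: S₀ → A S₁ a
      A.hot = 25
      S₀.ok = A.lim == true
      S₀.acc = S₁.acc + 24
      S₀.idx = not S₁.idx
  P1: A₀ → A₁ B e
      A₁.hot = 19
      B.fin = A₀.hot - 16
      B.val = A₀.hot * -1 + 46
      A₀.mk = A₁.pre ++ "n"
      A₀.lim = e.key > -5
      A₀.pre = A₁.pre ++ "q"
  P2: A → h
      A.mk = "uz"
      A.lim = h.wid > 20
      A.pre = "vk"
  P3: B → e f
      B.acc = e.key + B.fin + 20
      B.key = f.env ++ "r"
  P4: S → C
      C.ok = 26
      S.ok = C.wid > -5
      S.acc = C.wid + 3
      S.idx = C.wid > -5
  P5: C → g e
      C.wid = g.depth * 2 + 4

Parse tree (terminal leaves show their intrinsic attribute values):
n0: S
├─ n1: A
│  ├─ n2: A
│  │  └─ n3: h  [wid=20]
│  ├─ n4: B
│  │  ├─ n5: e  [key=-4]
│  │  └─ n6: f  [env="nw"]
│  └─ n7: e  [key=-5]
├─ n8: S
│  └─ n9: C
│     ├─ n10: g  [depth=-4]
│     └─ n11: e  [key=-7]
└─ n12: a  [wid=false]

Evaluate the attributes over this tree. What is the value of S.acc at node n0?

1. n1.hot = 25  [25]
2. n2.hot = 19  [19]
3. n3.wid = 20  [terminal]
4. n2.mk = "uz"  ["uz"]
5. n2.lim = false  [h.wid > 20]
6. n2.pre = "vk"  ["vk"]
7. n4.fin = 9  [A₀.hot - 16]
8. n4.val = 21  [A₀.hot * -1 + 46]
9. n5.key = -4  [terminal]
10. n6.env = "nw"  [terminal]
11. n4.acc = 25  [e.key + B.fin + 20]
12. n4.key = "nwr"  [f.env ++ "r"]
13. n7.key = -5  [terminal]
14. n1.mk = "vkn"  [A₁.pre ++ "n"]
15. n1.lim = false  [e.key > -5]
16. n1.pre = "vkq"  [A₁.pre ++ "q"]
17. n9.ok = 26  [26]
18. n10.depth = -4  [terminal]
19. n11.key = -7  [terminal]
20. n9.wid = -4  [g.depth * 2 + 4]
21. n8.ok = true  [C.wid > -5]
22. n8.acc = -1  [C.wid + 3]
23. n8.idx = true  [C.wid > -5]
24. n12.wid = false  [terminal]
25. n0.ok = false  [A.lim == true]
26. n0.acc = 23  [S₁.acc + 24]
27. n0.idx = false  [not S₁.idx]

23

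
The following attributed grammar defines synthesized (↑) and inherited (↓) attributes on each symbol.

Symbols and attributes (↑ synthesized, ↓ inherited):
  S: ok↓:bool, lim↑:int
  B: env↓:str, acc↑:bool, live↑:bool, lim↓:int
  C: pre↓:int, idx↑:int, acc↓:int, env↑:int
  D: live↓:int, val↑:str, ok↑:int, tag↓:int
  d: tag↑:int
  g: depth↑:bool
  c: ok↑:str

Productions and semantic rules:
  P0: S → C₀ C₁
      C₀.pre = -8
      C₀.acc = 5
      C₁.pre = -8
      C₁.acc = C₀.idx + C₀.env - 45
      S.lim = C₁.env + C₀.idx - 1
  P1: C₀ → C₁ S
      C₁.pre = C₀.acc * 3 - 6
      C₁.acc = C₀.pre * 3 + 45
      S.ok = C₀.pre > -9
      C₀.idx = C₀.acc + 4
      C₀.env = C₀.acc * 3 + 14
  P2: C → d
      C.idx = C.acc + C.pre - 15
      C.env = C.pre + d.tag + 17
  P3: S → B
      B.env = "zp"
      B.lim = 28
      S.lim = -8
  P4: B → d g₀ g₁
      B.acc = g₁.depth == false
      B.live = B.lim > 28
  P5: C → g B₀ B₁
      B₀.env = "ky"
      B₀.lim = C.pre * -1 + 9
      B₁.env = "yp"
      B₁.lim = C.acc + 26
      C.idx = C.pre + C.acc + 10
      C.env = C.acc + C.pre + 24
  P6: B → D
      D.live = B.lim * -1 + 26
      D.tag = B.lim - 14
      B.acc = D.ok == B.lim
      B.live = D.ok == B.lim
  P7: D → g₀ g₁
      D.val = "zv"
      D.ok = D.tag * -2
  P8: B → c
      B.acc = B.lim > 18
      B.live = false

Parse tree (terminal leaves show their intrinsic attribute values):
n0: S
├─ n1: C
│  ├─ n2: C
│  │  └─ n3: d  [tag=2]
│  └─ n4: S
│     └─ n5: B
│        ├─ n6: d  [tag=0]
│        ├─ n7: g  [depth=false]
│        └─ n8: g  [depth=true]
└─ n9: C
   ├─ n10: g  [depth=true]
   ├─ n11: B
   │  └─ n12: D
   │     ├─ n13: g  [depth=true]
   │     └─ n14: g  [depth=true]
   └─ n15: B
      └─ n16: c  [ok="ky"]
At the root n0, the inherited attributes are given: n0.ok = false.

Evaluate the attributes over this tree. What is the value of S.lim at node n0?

1. n0.ok = false  [given at root]
2. n1.pre = -8  [-8]
3. n1.acc = 5  [5]
4. n2.pre = 9  [C₀.acc * 3 - 6]
5. n2.acc = 21  [C₀.pre * 3 + 45]
6. n3.tag = 2  [terminal]
7. n2.idx = 15  [C.acc + C.pre - 15]
8. n2.env = 28  [C.pre + d.tag + 17]
9. n4.ok = true  [C₀.pre > -9]
10. n5.env = "zp"  ["zp"]
11. n5.lim = 28  [28]
12. n6.tag = 0  [terminal]
13. n7.depth = false  [terminal]
14. n8.depth = true  [terminal]
15. n5.acc = false  [g₁.depth == false]
16. n5.live = false  [B.lim > 28]
17. n4.lim = -8  [-8]
18. n1.idx = 9  [C₀.acc + 4]
19. n1.env = 29  [C₀.acc * 3 + 14]
20. n9.pre = -8  [-8]
21. n9.acc = -7  [C₀.idx + C₀.env - 45]
22. n10.depth = true  [terminal]
23. n11.env = "ky"  ["ky"]
24. n11.lim = 17  [C.pre * -1 + 9]
25. n12.live = 9  [B.lim * -1 + 26]
26. n12.tag = 3  [B.lim - 14]
27. n13.depth = true  [terminal]
28. n14.depth = true  [terminal]
29. n12.val = "zv"  ["zv"]
30. n12.ok = -6  [D.tag * -2]
31. n11.acc = false  [D.ok == B.lim]
32. n11.live = false  [D.ok == B.lim]
33. n15.env = "yp"  ["yp"]
34. n15.lim = 19  [C.acc + 26]
35. n16.ok = "ky"  [terminal]
36. n15.acc = true  [B.lim > 18]
37. n15.live = false  [false]
38. n9.idx = -5  [C.pre + C.acc + 10]
39. n9.env = 9  [C.acc + C.pre + 24]
40. n0.lim = 17  [C₁.env + C₀.idx - 1]

17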